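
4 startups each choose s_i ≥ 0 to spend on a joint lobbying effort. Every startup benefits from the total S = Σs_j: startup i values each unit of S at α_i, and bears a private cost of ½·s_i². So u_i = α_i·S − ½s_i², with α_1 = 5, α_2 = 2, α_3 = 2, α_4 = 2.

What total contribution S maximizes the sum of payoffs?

44

Planner FOC: ∂(Σu_j)/∂s_i = (Σα_j) − s_i = 0, so s_i^SO = Σα_j = 11 for every i; S^SO = 44.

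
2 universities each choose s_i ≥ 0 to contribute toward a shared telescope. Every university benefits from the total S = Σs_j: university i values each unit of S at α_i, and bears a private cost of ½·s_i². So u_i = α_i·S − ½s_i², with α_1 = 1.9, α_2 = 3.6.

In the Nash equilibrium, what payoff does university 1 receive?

8.645

University i's FOC: ∂u_i/∂s_i = α_i − s_i = 0, so s_i* = α_i.
NE contributions = (1.9, 3.6); S = 5.5.
u_1 = α_1·S − ½·(s_1)² = 1.9·5.5 − ½·1.9² = 8.645.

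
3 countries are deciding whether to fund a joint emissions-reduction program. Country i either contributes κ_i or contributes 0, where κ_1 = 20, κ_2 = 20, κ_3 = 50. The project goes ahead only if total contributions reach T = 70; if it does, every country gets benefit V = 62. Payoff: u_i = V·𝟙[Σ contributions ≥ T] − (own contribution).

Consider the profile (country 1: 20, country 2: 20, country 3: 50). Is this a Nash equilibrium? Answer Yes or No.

Total = 90 ≥ 70: provided.
Country 1 (pledges 20, payoff 42): dropping to 0 → total 70, payoff 62. Profitable deviation.

No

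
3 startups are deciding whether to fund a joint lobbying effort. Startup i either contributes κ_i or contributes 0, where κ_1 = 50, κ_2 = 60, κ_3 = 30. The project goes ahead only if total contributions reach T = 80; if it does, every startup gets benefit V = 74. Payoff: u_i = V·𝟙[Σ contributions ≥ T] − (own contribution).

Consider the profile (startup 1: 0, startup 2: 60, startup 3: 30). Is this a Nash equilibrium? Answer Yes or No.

Yes

Total = 90 ≥ 80: provided.
Startup 1 (pledges 0, payoff 74): pledging 50 → total 140, payoff 24. No gain.
Startup 2 (pledges 60, payoff 14): dropping to 0 → total 30, payoff 0. No gain.
Startup 3 (pledges 30, payoff 44): dropping to 0 → total 60, payoff 0. No gain.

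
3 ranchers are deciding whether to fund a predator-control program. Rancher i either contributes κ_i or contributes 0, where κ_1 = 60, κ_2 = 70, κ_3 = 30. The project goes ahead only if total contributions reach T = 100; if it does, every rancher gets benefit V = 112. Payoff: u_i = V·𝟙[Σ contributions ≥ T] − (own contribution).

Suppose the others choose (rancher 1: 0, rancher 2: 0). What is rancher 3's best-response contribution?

0

Others' total = 0. Even contributing 30 gives 30 < 100: no benefit either way.
Best response: 0.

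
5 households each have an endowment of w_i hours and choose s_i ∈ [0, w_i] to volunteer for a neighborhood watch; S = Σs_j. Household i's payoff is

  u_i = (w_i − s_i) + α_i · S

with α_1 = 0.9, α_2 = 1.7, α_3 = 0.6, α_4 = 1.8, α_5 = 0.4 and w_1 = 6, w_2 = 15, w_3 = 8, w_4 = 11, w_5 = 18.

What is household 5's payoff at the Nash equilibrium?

∂u_i/∂s_i = α_i − 1, so household i contributes w_i if α_i > 1, else 0.
α_i > 1 for i ∈ {2, 4}; NE contributions (0, 15, 0, 11, 0), S = 26.
u_5 = (18 − 0) + 0.4·26 = 28.4.

28.4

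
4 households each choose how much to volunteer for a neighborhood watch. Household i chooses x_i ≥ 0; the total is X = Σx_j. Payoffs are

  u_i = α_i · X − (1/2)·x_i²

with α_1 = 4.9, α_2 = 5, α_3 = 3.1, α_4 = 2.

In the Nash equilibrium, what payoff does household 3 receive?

Household i's FOC: ∂u_i/∂x_i = α_i − x_i = 0, so x_i* = α_i.
NE contributions = (4.9, 5, 3.1, 2); X = 15.
u_3 = α_3·X − ½·(x_3)² = 3.1·15 − ½·3.1² = 41.695.

41.695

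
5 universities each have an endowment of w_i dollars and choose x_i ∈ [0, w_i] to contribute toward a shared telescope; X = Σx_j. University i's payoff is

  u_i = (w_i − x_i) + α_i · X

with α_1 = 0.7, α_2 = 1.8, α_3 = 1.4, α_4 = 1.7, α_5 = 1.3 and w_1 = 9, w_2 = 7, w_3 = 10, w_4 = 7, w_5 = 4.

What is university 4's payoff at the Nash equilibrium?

∂u_i/∂x_i = α_i − 1, so university i contributes w_i if α_i > 1, else 0.
α_i > 1 for i ∈ {2, 3, 4, 5}; NE contributions (0, 7, 10, 7, 4), X = 28.
u_4 = (7 − 7) + 1.7·28 = 47.6.

47.6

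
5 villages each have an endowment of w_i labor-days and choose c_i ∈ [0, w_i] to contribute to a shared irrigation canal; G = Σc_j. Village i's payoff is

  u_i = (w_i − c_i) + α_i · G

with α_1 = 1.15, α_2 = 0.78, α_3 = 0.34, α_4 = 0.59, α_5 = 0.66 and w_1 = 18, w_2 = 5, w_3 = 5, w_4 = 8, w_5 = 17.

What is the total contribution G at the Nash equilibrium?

18

∂u_i/∂c_i = α_i − 1, so village i contributes w_i if α_i > 1, else 0.
α_i > 1 for i ∈ {1}; NE contributions (18, 0, 0, 0, 0), G = 18.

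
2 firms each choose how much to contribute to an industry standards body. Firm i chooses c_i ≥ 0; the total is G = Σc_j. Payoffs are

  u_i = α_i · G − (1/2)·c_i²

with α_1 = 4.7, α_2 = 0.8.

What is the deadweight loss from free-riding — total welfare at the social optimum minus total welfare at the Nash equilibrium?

Firm i's FOC: ∂u_i/∂c_i = α_i − c_i = 0, so c_i* = α_i.
NE contributions = (4.7, 0.8); G = 5.5.
W^NE = (Σα)·G − ½Σα_i² = 5.5² − ½·22.73 = 18.885.
Planner sets c_i = Σα_j = 5.5 for every i, so G^SO = 2·5.5 = 11.
W^SO = (Σα)·G^SO − ½·2·(Σα)² = (2/2)·5.5² = 30.25.
Deadweight loss = W^SO − W^NE = 11.365.

11.365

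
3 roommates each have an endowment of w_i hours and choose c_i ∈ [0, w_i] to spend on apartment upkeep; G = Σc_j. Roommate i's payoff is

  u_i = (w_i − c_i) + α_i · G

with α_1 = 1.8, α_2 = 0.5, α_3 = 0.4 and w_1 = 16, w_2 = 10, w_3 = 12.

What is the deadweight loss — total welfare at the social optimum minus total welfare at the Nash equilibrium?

∂u_i/∂c_i = α_i − 1, so roommate i contributes w_i if α_i > 1, else 0.
α_i > 1 for i ∈ {1}; NE contributions (16, 0, 0), G = 16.
W^NE = Σw_i − G^NE + (Σα_i)·G^NE = 38 + 1.7·16 = 65.2.
Planner: ∂(Σu_j)/∂c_i = Σα_j − 1 = 1.7 > 0, so everyone contributes w_i; G^SO = 38, W^SO = 38 + 1.7·38 = 102.6.
Deadweight loss = 37.4.

37.4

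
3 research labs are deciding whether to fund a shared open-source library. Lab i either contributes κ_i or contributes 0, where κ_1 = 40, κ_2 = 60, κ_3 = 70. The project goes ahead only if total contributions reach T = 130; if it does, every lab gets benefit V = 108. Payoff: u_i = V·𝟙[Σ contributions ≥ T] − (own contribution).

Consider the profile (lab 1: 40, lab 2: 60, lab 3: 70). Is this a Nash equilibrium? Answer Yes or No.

Total = 170 ≥ 130: provided.
Lab 1 (pledges 40, payoff 68): dropping to 0 → total 130, payoff 108. Profitable deviation.

No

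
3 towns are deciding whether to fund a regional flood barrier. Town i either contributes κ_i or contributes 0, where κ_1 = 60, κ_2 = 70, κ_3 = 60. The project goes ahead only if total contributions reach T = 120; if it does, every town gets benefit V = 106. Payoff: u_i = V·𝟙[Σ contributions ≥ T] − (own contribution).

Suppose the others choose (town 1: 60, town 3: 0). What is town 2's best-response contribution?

70

Others' total = 60. Contributing 70 brings total to 130 ≥ 120: gain V − κ_2 = 36.
Best response: 70.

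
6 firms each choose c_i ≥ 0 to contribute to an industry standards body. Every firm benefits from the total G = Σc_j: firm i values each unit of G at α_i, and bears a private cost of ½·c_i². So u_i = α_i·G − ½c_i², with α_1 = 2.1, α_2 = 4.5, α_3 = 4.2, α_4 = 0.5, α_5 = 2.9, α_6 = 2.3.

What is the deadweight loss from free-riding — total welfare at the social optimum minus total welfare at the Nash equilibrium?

Firm i's FOC: ∂u_i/∂c_i = α_i − c_i = 0, so c_i* = α_i.
NE contributions = (2.1, 4.5, 4.2, 0.5, 2.9, 2.3); G = 16.5.
W^NE = (Σα)·G − ½Σα_i² = 16.5² − ½·56.25 = 244.125.
Planner sets c_i = Σα_j = 16.5 for every i, so G^SO = 6·16.5 = 99.
W^SO = (Σα)·G^SO − ½·6·(Σα)² = (6/2)·16.5² = 816.75.
Deadweight loss = W^SO − W^NE = 572.625.

572.625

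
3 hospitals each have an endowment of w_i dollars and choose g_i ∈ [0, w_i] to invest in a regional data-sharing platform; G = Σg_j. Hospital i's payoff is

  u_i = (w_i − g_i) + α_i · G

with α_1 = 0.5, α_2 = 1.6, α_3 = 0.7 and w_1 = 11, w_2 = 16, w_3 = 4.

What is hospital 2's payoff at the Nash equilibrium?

25.6

∂u_i/∂g_i = α_i − 1, so hospital i contributes w_i if α_i > 1, else 0.
α_i > 1 for i ∈ {2}; NE contributions (0, 16, 0), G = 16.
u_2 = (16 − 16) + 1.6·16 = 25.6.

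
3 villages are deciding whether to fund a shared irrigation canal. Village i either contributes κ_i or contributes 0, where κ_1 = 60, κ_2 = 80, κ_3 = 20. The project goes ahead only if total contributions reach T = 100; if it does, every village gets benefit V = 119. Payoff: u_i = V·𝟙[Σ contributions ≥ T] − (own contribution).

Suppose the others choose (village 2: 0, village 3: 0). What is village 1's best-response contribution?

0

Others' total = 0. Even contributing 60 gives 60 < 100: no benefit either way.
Best response: 0.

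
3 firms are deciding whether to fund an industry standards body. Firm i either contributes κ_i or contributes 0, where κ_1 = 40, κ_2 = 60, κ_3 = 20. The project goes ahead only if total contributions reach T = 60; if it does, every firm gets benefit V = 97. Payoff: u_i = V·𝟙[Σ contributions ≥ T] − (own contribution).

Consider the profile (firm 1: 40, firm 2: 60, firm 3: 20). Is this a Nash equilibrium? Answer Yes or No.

Total = 120 ≥ 60: provided.
Firm 1 (pledges 40, payoff 57): dropping to 0 → total 80, payoff 97. Profitable deviation.

No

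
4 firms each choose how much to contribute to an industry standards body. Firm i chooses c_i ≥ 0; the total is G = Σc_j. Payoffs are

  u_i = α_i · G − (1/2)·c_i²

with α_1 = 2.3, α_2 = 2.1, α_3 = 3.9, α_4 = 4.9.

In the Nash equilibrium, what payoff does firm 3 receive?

43.875

Firm i's FOC: ∂u_i/∂c_i = α_i − c_i = 0, so c_i* = α_i.
NE contributions = (2.3, 2.1, 3.9, 4.9); G = 13.2.
u_3 = α_3·G − ½·(c_3)² = 3.9·13.2 − ½·3.9² = 43.875.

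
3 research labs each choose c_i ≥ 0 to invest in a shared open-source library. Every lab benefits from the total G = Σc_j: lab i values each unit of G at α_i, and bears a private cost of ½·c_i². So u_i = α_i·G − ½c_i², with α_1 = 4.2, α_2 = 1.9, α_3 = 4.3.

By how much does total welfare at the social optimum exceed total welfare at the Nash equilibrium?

Lab i's FOC: ∂u_i/∂c_i = α_i − c_i = 0, so c_i* = α_i.
NE contributions = (4.2, 1.9, 4.3); G = 10.4.
W^NE = (Σα)·G − ½Σα_i² = 10.4² − ½·39.74 = 88.29.
Planner sets c_i = Σα_j = 10.4 for every i, so G^SO = 3·10.4 = 31.2.
W^SO = (Σα)·G^SO − ½·3·(Σα)² = (3/2)·10.4² = 162.24.
Deadweight loss = W^SO − W^NE = 73.95.

73.95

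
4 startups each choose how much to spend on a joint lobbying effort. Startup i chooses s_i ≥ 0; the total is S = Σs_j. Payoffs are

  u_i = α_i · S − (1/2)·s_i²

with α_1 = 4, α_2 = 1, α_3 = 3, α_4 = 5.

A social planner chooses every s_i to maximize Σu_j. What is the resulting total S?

52

Planner FOC: ∂(Σu_j)/∂s_i = (Σα_j) − s_i = 0, so s_i^SO = Σα_j = 13 for every i; S^SO = 52.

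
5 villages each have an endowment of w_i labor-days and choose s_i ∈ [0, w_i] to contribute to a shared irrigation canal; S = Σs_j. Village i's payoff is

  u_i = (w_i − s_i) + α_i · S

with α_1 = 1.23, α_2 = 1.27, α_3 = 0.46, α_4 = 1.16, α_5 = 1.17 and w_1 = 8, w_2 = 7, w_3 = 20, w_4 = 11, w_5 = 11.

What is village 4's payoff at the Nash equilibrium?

∂u_i/∂s_i = α_i − 1, so village i contributes w_i if α_i > 1, else 0.
α_i > 1 for i ∈ {1, 2, 4, 5}; NE contributions (8, 7, 0, 11, 11), S = 37.
u_4 = (11 − 11) + 1.16·37 = 42.92.

42.92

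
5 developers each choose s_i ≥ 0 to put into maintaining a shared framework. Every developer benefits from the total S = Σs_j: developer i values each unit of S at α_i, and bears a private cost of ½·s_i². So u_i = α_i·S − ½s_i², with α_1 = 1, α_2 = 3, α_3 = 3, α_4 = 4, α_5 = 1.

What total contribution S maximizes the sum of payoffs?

Planner FOC: ∂(Σu_j)/∂s_i = (Σα_j) − s_i = 0, so s_i^SO = Σα_j = 12 for every i; S^SO = 60.

60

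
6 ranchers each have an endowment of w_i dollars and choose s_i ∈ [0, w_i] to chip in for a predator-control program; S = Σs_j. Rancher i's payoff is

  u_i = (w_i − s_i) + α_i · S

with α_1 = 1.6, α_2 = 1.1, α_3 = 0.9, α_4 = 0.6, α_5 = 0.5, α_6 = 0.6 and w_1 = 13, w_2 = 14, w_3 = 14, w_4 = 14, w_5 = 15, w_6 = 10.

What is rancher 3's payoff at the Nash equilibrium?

∂u_i/∂s_i = α_i − 1, so rancher i contributes w_i if α_i > 1, else 0.
α_i > 1 for i ∈ {1, 2}; NE contributions (13, 14, 0, 0, 0, 0), S = 27.
u_3 = (14 − 0) + 0.9·27 = 38.3.

38.3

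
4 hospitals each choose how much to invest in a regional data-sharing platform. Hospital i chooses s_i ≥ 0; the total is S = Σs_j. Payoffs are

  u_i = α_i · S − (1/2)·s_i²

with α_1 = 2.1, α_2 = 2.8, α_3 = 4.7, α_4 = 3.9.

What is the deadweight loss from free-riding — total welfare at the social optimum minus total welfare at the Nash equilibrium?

Hospital i's FOC: ∂u_i/∂s_i = α_i − s_i = 0, so s_i* = α_i.
NE contributions = (2.1, 2.8, 4.7, 3.9); S = 13.5.
W^NE = (Σα)·S − ½Σα_i² = 13.5² − ½·49.55 = 157.475.
Planner sets s_i = Σα_j = 13.5 for every i, so S^SO = 4·13.5 = 54.
W^SO = (Σα)·S^SO − ½·4·(Σα)² = (4/2)·13.5² = 364.5.
Deadweight loss = W^SO − W^NE = 207.025.

207.025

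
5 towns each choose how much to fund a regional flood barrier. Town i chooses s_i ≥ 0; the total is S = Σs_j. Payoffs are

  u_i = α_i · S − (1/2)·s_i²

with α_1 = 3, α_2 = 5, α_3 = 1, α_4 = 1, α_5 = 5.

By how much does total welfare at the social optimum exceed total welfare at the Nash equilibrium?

Town i's FOC: ∂u_i/∂s_i = α_i − s_i = 0, so s_i* = α_i.
NE contributions = (3, 5, 1, 1, 5); S = 15.
W^NE = (Σα)·S − ½Σα_i² = 15² − ½·61 = 194.5.
Planner sets s_i = Σα_j = 15 for every i, so S^SO = 5·15 = 75.
W^SO = (Σα)·S^SO − ½·5·(Σα)² = (5/2)·15² = 562.5.
Deadweight loss = W^SO − W^NE = 368.

368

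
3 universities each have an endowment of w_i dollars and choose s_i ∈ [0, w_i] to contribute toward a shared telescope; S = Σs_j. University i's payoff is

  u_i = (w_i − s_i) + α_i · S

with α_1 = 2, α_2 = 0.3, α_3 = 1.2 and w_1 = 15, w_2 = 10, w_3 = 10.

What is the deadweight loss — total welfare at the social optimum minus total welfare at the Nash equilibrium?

∂u_i/∂s_i = α_i − 1, so university i contributes w_i if α_i > 1, else 0.
α_i > 1 for i ∈ {1, 3}; NE contributions (15, 0, 10), S = 25.
W^NE = Σw_i − S^NE + (Σα_i)·S^NE = 35 + 2.5·25 = 97.5.
Planner: ∂(Σu_j)/∂s_i = Σα_j − 1 = 2.5 > 0, so everyone contributes w_i; S^SO = 35, W^SO = 35 + 2.5·35 = 122.5.
Deadweight loss = 25.

25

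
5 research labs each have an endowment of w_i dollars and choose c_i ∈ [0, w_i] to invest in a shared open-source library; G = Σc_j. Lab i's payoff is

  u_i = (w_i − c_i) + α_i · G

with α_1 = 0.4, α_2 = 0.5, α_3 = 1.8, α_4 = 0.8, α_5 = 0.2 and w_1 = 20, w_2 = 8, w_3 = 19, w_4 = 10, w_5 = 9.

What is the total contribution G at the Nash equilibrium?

∂u_i/∂c_i = α_i − 1, so lab i contributes w_i if α_i > 1, else 0.
α_i > 1 for i ∈ {3}; NE contributions (0, 0, 19, 0, 0), G = 19.

19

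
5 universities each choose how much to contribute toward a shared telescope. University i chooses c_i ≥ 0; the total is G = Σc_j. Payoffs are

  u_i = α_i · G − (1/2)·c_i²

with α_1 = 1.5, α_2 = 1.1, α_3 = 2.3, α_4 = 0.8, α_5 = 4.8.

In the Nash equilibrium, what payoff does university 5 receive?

38.88

University i's FOC: ∂u_i/∂c_i = α_i − c_i = 0, so c_i* = α_i.
NE contributions = (1.5, 1.1, 2.3, 0.8, 4.8); G = 10.5.
u_5 = α_5·G − ½·(c_5)² = 4.8·10.5 − ½·4.8² = 38.88.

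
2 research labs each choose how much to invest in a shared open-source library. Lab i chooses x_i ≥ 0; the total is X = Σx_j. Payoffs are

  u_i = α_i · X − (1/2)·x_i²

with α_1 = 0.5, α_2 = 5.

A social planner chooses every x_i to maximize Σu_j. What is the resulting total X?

11

Planner FOC: ∂(Σu_j)/∂x_i = (Σα_j) − x_i = 0, so x_i^SO = Σα_j = 5.5 for every i; X^SO = 11.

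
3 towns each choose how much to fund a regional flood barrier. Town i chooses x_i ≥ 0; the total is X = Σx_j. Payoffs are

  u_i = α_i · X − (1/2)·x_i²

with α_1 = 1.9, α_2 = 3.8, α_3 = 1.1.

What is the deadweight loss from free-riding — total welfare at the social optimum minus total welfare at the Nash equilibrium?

32.75

Town i's FOC: ∂u_i/∂x_i = α_i − x_i = 0, so x_i* = α_i.
NE contributions = (1.9, 3.8, 1.1); X = 6.8.
W^NE = (Σα)·X − ½Σα_i² = 6.8² − ½·19.26 = 36.61.
Planner sets x_i = Σα_j = 6.8 for every i, so X^SO = 3·6.8 = 20.4.
W^SO = (Σα)·X^SO − ½·3·(Σα)² = (3/2)·6.8² = 69.36.
Deadweight loss = W^SO − W^NE = 32.75.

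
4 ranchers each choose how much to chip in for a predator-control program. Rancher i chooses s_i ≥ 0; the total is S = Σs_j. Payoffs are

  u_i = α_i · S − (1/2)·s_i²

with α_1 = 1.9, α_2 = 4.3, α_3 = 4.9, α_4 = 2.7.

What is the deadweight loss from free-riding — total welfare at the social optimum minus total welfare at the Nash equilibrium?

217.14

Rancher i's FOC: ∂u_i/∂s_i = α_i − s_i = 0, so s_i* = α_i.
NE contributions = (1.9, 4.3, 4.9, 2.7); S = 13.8.
W^NE = (Σα)·S − ½Σα_i² = 13.8² − ½·53.4 = 163.74.
Planner sets s_i = Σα_j = 13.8 for every i, so S^SO = 4·13.8 = 55.2.
W^SO = (Σα)·S^SO − ½·4·(Σα)² = (4/2)·13.8² = 380.88.
Deadweight loss = W^SO − W^NE = 217.14.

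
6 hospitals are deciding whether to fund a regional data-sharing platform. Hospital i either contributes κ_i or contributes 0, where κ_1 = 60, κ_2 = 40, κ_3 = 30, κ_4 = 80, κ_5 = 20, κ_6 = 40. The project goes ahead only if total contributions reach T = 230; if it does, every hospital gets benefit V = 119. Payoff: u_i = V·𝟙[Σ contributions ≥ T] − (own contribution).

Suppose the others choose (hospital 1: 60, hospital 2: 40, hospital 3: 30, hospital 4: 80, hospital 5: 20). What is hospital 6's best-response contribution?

0

Others' total = 230 ≥ 230; contributing adds cost 40 for no extra benefit.
Best response: 0.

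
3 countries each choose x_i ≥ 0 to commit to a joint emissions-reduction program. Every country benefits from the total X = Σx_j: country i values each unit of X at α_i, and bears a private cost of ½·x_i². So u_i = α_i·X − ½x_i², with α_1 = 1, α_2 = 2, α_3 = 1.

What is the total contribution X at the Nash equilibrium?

4

Country i's FOC: ∂u_i/∂x_i = α_i − x_i = 0, so x_i* = α_i.
NE contributions = (1, 2, 1); X = 4.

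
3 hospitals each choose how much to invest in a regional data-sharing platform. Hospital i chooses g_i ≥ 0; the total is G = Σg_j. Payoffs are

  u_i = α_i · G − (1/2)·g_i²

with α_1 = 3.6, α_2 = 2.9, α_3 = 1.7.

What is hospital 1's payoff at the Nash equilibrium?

23.04

Hospital i's FOC: ∂u_i/∂g_i = α_i − g_i = 0, so g_i* = α_i.
NE contributions = (3.6, 2.9, 1.7); G = 8.2.
u_1 = α_1·G − ½·(g_1)² = 3.6·8.2 − ½·3.6² = 23.04.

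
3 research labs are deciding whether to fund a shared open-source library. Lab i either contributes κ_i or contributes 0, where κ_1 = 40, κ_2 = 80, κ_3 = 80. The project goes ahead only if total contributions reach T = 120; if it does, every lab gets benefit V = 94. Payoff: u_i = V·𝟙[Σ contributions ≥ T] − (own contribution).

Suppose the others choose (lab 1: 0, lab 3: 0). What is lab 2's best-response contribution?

0

Others' total = 0. Even contributing 80 gives 80 < 120: no benefit either way.
Best response: 0.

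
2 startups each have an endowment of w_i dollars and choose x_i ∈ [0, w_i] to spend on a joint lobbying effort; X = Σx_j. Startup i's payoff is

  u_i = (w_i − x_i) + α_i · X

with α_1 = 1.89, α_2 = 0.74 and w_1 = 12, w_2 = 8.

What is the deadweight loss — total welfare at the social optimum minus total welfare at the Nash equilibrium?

13.04

∂u_i/∂x_i = α_i − 1, so startup i contributes w_i if α_i > 1, else 0.
α_i > 1 for i ∈ {1}; NE contributions (12, 0), X = 12.
W^NE = Σw_i − X^NE + (Σα_i)·X^NE = 20 + 1.63·12 = 39.56.
Planner: ∂(Σu_j)/∂x_i = Σα_j − 1 = 1.63 > 0, so everyone contributes w_i; X^SO = 20, W^SO = 20 + 1.63·20 = 52.6.
Deadweight loss = 13.04.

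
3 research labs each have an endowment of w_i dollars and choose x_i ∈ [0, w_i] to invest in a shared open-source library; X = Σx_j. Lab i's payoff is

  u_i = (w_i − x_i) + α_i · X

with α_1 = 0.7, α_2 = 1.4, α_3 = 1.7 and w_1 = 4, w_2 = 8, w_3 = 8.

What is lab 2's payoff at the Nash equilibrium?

22.4

∂u_i/∂x_i = α_i − 1, so lab i contributes w_i if α_i > 1, else 0.
α_i > 1 for i ∈ {2, 3}; NE contributions (0, 8, 8), X = 16.
u_2 = (8 − 8) + 1.4·16 = 22.4.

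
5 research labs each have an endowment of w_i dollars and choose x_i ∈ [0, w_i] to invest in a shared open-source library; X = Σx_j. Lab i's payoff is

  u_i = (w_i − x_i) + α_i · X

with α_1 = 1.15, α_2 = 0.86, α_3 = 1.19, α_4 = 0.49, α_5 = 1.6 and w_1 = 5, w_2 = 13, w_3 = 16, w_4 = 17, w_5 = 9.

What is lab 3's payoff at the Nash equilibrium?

35.7

∂u_i/∂x_i = α_i − 1, so lab i contributes w_i if α_i > 1, else 0.
α_i > 1 for i ∈ {1, 3, 5}; NE contributions (5, 0, 16, 0, 9), X = 30.
u_3 = (16 − 16) + 1.19·30 = 35.7.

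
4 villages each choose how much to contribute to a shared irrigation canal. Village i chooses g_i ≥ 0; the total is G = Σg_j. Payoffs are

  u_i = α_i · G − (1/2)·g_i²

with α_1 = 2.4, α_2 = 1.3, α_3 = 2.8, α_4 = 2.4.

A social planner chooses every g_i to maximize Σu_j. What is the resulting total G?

Planner FOC: ∂(Σu_j)/∂g_i = (Σα_j) − g_i = 0, so g_i^SO = Σα_j = 8.9 for every i; G^SO = 35.6.

35.6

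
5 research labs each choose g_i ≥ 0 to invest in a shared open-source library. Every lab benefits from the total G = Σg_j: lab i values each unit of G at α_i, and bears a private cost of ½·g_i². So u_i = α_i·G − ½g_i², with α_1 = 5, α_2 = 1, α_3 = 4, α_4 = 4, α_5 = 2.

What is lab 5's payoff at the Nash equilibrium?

Lab i's FOC: ∂u_i/∂g_i = α_i − g_i = 0, so g_i* = α_i.
NE contributions = (5, 1, 4, 4, 2); G = 16.
u_5 = α_5·G − ½·(g_5)² = 2·16 − ½·2² = 30.

30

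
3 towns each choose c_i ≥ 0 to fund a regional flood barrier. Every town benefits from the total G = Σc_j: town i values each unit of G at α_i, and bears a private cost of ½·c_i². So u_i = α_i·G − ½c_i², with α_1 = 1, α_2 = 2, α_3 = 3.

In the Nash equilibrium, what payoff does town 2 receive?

Town i's FOC: ∂u_i/∂c_i = α_i − c_i = 0, so c_i* = α_i.
NE contributions = (1, 2, 3); G = 6.
u_2 = α_2·G − ½·(c_2)² = 2·6 − ½·2² = 10.

10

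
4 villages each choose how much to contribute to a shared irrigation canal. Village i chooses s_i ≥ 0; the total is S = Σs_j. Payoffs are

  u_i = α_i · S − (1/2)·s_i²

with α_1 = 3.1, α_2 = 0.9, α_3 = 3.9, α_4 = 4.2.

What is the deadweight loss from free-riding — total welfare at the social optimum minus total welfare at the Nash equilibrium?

Village i's FOC: ∂u_i/∂s_i = α_i − s_i = 0, so s_i* = α_i.
NE contributions = (3.1, 0.9, 3.9, 4.2); S = 12.1.
W^NE = (Σα)·S − ½Σα_i² = 12.1² − ½·43.27 = 124.775.
Planner sets s_i = Σα_j = 12.1 for every i, so S^SO = 4·12.1 = 48.4.
W^SO = (Σα)·S^SO − ½·4·(Σα)² = (4/2)·12.1² = 292.82.
Deadweight loss = W^SO − W^NE = 168.045.

168.045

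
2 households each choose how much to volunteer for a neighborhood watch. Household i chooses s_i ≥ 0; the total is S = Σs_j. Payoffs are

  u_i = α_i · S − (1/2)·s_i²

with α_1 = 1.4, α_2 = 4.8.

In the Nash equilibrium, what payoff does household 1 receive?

Household i's FOC: ∂u_i/∂s_i = α_i − s_i = 0, so s_i* = α_i.
NE contributions = (1.4, 4.8); S = 6.2.
u_1 = α_1·S − ½·(s_1)² = 1.4·6.2 − ½·1.4² = 7.7.

7.7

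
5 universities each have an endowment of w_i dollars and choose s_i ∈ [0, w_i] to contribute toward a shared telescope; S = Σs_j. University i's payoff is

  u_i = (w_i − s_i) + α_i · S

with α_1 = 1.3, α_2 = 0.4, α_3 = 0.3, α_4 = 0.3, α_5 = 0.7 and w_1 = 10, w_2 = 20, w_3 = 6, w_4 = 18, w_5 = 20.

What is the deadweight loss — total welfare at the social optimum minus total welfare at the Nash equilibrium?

∂u_i/∂s_i = α_i − 1, so university i contributes w_i if α_i > 1, else 0.
α_i > 1 for i ∈ {1}; NE contributions (10, 0, 0, 0, 0), S = 10.
W^NE = Σw_i − S^NE + (Σα_i)·S^NE = 74 + 2·10 = 94.
Planner: ∂(Σu_j)/∂s_i = Σα_j − 1 = 2 > 0, so everyone contributes w_i; S^SO = 74, W^SO = 74 + 2·74 = 222.
Deadweight loss = 128.

128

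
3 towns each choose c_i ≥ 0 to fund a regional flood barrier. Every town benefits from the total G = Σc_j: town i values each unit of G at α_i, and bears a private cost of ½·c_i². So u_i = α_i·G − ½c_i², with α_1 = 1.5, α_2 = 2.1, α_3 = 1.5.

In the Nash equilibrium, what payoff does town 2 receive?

Town i's FOC: ∂u_i/∂c_i = α_i − c_i = 0, so c_i* = α_i.
NE contributions = (1.5, 2.1, 1.5); G = 5.1.
u_2 = α_2·G − ½·(c_2)² = 2.1·5.1 − ½·2.1² = 8.505.

8.505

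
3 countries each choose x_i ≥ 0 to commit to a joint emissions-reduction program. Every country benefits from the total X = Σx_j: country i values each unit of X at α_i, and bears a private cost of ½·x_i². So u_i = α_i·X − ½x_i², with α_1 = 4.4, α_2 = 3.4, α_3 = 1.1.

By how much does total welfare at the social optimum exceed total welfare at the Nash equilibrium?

55.67

Country i's FOC: ∂u_i/∂x_i = α_i − x_i = 0, so x_i* = α_i.
NE contributions = (4.4, 3.4, 1.1); X = 8.9.
W^NE = (Σα)·X − ½Σα_i² = 8.9² − ½·32.13 = 63.145.
Planner sets x_i = Σα_j = 8.9 for every i, so X^SO = 3·8.9 = 26.7.
W^SO = (Σα)·X^SO − ½·3·(Σα)² = (3/2)·8.9² = 118.815.
Deadweight loss = W^SO − W^NE = 55.67.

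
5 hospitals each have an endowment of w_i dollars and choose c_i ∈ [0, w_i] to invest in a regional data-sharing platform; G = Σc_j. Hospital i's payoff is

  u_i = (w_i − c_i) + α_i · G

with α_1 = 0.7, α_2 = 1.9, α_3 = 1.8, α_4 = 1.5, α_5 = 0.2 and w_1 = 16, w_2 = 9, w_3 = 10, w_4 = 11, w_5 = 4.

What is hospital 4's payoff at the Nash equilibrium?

∂u_i/∂c_i = α_i − 1, so hospital i contributes w_i if α_i > 1, else 0.
α_i > 1 for i ∈ {2, 3, 4}; NE contributions (0, 9, 10, 11, 0), G = 30.
u_4 = (11 − 11) + 1.5·30 = 45.

45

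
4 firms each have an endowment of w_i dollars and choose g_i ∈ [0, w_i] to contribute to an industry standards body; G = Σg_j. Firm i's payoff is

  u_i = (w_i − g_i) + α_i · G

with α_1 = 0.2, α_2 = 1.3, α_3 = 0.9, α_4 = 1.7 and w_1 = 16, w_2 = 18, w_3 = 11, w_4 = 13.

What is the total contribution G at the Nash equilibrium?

∂u_i/∂g_i = α_i − 1, so firm i contributes w_i if α_i > 1, else 0.
α_i > 1 for i ∈ {2, 4}; NE contributions (0, 18, 0, 13), G = 31.

31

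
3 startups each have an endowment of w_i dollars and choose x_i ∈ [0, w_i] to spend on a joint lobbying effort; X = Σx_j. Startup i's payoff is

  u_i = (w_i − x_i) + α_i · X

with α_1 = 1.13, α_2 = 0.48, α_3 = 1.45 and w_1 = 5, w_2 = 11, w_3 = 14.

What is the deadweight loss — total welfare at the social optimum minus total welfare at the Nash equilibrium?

22.66

∂u_i/∂x_i = α_i − 1, so startup i contributes w_i if α_i > 1, else 0.
α_i > 1 for i ∈ {1, 3}; NE contributions (5, 0, 14), X = 19.
W^NE = Σw_i − X^NE + (Σα_i)·X^NE = 30 + 2.06·19 = 69.14.
Planner: ∂(Σu_j)/∂x_i = Σα_j − 1 = 2.06 > 0, so everyone contributes w_i; X^SO = 30, W^SO = 30 + 2.06·30 = 91.8.
Deadweight loss = 22.66.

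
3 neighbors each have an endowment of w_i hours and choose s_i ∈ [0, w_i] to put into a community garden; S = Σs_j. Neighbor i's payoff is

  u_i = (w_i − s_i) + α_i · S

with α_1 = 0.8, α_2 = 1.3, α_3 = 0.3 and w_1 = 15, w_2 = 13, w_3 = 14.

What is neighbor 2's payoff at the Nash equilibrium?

∂u_i/∂s_i = α_i − 1, so neighbor i contributes w_i if α_i > 1, else 0.
α_i > 1 for i ∈ {2}; NE contributions (0, 13, 0), S = 13.
u_2 = (13 − 13) + 1.3·13 = 16.9.

16.9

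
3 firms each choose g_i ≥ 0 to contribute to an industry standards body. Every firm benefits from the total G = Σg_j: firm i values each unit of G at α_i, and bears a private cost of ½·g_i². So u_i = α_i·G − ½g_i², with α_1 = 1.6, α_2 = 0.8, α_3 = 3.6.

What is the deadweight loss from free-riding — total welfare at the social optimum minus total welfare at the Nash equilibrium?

26.08

Firm i's FOC: ∂u_i/∂g_i = α_i − g_i = 0, so g_i* = α_i.
NE contributions = (1.6, 0.8, 3.6); G = 6.
W^NE = (Σα)·G − ½Σα_i² = 6² − ½·16.16 = 27.92.
Planner sets g_i = Σα_j = 6 for every i, so G^SO = 3·6 = 18.
W^SO = (Σα)·G^SO − ½·3·(Σα)² = (3/2)·6² = 54.
Deadweight loss = W^SO − W^NE = 26.08.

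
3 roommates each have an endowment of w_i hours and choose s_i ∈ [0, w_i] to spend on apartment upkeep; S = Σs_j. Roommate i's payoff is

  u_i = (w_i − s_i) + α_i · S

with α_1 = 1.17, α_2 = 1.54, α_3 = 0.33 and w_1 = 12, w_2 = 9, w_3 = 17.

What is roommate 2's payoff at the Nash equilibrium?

32.34

∂u_i/∂s_i = α_i − 1, so roommate i contributes w_i if α_i > 1, else 0.
α_i > 1 for i ∈ {1, 2}; NE contributions (12, 9, 0), S = 21.
u_2 = (9 − 9) + 1.54·21 = 32.34.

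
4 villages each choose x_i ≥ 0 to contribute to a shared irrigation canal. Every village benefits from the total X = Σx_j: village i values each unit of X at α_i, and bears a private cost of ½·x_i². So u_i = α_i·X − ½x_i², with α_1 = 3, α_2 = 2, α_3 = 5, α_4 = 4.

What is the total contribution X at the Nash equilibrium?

14

Village i's FOC: ∂u_i/∂x_i = α_i − x_i = 0, so x_i* = α_i.
NE contributions = (3, 2, 5, 4); X = 14.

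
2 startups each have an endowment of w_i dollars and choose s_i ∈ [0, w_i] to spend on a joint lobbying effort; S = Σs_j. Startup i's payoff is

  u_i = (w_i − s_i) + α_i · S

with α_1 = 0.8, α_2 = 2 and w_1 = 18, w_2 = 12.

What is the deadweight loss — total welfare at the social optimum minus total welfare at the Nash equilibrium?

∂u_i/∂s_i = α_i − 1, so startup i contributes w_i if α_i > 1, else 0.
α_i > 1 for i ∈ {2}; NE contributions (0, 12), S = 12.
W^NE = Σw_i − S^NE + (Σα_i)·S^NE = 30 + 1.8·12 = 51.6.
Planner: ∂(Σu_j)/∂s_i = Σα_j − 1 = 1.8 > 0, so everyone contributes w_i; S^SO = 30, W^SO = 30 + 1.8·30 = 84.
Deadweight loss = 32.4.

32.4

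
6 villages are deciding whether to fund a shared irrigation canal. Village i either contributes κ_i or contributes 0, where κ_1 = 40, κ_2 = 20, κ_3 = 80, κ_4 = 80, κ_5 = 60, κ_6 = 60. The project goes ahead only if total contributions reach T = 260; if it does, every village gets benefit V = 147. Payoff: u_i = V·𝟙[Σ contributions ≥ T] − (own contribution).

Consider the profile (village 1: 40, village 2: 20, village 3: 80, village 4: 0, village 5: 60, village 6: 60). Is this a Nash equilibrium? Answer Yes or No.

Total = 260 ≥ 260: provided.
Village 1 (pledges 40, payoff 107): dropping to 0 → total 220, payoff 0. No gain.
Village 2 (pledges 20, payoff 127): dropping to 0 → total 240, payoff 0. No gain.
Village 3 (pledges 80, payoff 67): dropping to 0 → total 180, payoff 0. No gain.
Village 4 (pledges 0, payoff 147): pledging 80 → total 340, payoff 67. No gain.
Village 5 (pledges 60, payoff 87): dropping to 0 → total 200, payoff 0. No gain.
Village 6 (pledges 60, payoff 87): dropping to 0 → total 200, payoff 0. No gain.

Yes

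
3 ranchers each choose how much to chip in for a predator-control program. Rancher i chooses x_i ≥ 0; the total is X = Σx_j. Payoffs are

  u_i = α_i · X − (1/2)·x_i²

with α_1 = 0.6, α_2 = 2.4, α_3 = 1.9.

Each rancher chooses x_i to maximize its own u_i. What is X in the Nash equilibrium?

Rancher i's FOC: ∂u_i/∂x_i = α_i − x_i = 0, so x_i* = α_i.
NE contributions = (0.6, 2.4, 1.9); X = 4.9.

4.9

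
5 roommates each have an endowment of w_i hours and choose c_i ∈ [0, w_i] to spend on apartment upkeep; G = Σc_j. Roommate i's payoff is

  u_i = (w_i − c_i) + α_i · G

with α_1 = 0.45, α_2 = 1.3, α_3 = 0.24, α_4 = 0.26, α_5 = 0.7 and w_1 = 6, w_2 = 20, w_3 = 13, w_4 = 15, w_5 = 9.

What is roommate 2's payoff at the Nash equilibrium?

∂u_i/∂c_i = α_i − 1, so roommate i contributes w_i if α_i > 1, else 0.
α_i > 1 for i ∈ {2}; NE contributions (0, 20, 0, 0, 0), G = 20.
u_2 = (20 − 20) + 1.3·20 = 26.

26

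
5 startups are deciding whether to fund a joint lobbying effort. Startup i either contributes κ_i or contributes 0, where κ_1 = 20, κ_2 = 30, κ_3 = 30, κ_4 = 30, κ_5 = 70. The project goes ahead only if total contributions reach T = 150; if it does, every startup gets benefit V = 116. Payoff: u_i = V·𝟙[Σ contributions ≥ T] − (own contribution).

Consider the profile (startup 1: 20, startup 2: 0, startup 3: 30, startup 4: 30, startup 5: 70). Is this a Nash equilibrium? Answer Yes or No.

Total = 150 ≥ 150: provided.
Startup 1 (pledges 20, payoff 96): dropping to 0 → total 130, payoff 0. No gain.
Startup 2 (pledges 0, payoff 116): pledging 30 → total 180, payoff 86. No gain.
Startup 3 (pledges 30, payoff 86): dropping to 0 → total 120, payoff 0. No gain.
Startup 4 (pledges 30, payoff 86): dropping to 0 → total 120, payoff 0. No gain.
Startup 5 (pledges 70, payoff 46): dropping to 0 → total 80, payoff 0. No gain.

Yes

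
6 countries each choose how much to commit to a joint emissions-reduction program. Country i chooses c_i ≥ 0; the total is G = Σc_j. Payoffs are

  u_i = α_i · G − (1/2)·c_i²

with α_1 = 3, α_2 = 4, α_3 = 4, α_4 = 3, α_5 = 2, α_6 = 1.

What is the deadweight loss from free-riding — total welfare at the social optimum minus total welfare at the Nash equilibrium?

605.5

Country i's FOC: ∂u_i/∂c_i = α_i − c_i = 0, so c_i* = α_i.
NE contributions = (3, 4, 4, 3, 2, 1); G = 17.
W^NE = (Σα)·G − ½Σα_i² = 17² − ½·55 = 261.5.
Planner sets c_i = Σα_j = 17 for every i, so G^SO = 6·17 = 102.
W^SO = (Σα)·G^SO − ½·6·(Σα)² = (6/2)·17² = 867.
Deadweight loss = W^SO − W^NE = 605.5.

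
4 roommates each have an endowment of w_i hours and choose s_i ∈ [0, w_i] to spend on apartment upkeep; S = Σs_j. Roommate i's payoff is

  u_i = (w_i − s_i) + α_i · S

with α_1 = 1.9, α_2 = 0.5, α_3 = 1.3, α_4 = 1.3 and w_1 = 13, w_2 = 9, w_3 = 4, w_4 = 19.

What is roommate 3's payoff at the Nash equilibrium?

46.8

∂u_i/∂s_i = α_i − 1, so roommate i contributes w_i if α_i > 1, else 0.
α_i > 1 for i ∈ {1, 3, 4}; NE contributions (13, 0, 4, 19), S = 36.
u_3 = (4 − 4) + 1.3·36 = 46.8.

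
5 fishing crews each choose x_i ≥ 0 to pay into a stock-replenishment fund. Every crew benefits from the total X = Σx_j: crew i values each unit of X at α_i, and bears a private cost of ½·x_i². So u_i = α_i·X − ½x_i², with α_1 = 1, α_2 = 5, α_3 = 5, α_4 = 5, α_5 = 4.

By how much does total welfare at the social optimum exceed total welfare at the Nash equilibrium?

Crew i's FOC: ∂u_i/∂x_i = α_i − x_i = 0, so x_i* = α_i.
NE contributions = (1, 5, 5, 5, 4); X = 20.
W^NE = (Σα)·X − ½Σα_i² = 20² − ½·92 = 354.
Planner sets x_i = Σα_j = 20 for every i, so X^SO = 5·20 = 100.
W^SO = (Σα)·X^SO − ½·5·(Σα)² = (5/2)·20² = 1000.
Deadweight loss = W^SO − W^NE = 646.

646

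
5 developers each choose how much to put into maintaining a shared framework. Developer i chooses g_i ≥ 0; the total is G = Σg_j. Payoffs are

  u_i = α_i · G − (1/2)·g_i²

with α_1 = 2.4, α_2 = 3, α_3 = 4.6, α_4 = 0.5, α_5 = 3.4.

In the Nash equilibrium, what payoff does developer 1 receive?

30.48

Developer i's FOC: ∂u_i/∂g_i = α_i − g_i = 0, so g_i* = α_i.
NE contributions = (2.4, 3, 4.6, 0.5, 3.4); G = 13.9.
u_1 = α_1·G − ½·(g_1)² = 2.4·13.9 − ½·2.4² = 30.48.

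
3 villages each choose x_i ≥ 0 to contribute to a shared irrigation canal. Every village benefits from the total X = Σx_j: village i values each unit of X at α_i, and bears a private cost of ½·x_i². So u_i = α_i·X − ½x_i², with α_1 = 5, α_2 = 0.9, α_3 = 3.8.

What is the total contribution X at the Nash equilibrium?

Village i's FOC: ∂u_i/∂x_i = α_i − x_i = 0, so x_i* = α_i.
NE contributions = (5, 0.9, 3.8); X = 9.7.

9.7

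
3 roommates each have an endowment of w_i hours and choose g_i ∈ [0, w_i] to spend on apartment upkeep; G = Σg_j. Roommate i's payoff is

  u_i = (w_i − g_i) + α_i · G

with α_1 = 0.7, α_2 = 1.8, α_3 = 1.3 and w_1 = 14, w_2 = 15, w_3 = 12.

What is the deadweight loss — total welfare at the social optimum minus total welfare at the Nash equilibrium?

39.2

∂u_i/∂g_i = α_i − 1, so roommate i contributes w_i if α_i > 1, else 0.
α_i > 1 for i ∈ {2, 3}; NE contributions (0, 15, 12), G = 27.
W^NE = Σw_i − G^NE + (Σα_i)·G^NE = 41 + 2.8·27 = 116.6.
Planner: ∂(Σu_j)/∂g_i = Σα_j − 1 = 2.8 > 0, so everyone contributes w_i; G^SO = 41, W^SO = 41 + 2.8·41 = 155.8.
Deadweight loss = 39.2.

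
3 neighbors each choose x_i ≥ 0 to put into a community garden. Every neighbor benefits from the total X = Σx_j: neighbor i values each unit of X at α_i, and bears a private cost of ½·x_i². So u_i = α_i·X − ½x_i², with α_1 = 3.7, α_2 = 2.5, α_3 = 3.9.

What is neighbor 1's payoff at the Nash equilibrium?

30.525

Neighbor i's FOC: ∂u_i/∂x_i = α_i − x_i = 0, so x_i* = α_i.
NE contributions = (3.7, 2.5, 3.9); X = 10.1.
u_1 = α_1·X − ½·(x_1)² = 3.7·10.1 − ½·3.7² = 30.525.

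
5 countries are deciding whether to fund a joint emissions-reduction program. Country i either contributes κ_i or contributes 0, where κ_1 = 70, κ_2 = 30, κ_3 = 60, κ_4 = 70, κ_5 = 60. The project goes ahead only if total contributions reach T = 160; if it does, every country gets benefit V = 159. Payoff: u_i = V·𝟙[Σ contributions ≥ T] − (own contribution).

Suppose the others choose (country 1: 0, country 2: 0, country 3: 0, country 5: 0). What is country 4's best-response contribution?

Others' total = 0. Even contributing 70 gives 70 < 160: no benefit either way.
Best response: 0.

0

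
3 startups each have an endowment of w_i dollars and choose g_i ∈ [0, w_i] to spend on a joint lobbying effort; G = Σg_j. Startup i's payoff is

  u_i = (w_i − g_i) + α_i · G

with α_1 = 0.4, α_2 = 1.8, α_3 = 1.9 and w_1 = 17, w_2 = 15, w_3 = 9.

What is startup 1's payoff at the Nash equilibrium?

26.6

∂u_i/∂g_i = α_i − 1, so startup i contributes w_i if α_i > 1, else 0.
α_i > 1 for i ∈ {2, 3}; NE contributions (0, 15, 9), G = 24.
u_1 = (17 − 0) + 0.4·24 = 26.6.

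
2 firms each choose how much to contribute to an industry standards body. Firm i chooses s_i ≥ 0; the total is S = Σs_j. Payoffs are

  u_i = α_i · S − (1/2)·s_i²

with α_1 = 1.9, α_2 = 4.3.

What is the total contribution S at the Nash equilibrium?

Firm i's FOC: ∂u_i/∂s_i = α_i − s_i = 0, so s_i* = α_i.
NE contributions = (1.9, 4.3); S = 6.2.

6.2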